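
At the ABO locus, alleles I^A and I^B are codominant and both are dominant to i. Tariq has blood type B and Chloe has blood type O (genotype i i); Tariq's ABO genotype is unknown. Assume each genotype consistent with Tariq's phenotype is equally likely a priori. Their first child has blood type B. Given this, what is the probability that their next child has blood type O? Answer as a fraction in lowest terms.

Possible genotypes: Tariq ∈ {I^B I^B, I^B i}; Chloe ∈ {i i}.
Weight each parental genotype pair by prior × P(type-B child):
  I^B I^B × i i: posterior weight 2/3; P(next child type O) = 0.
  I^B i × i i: posterior weight 1/3; P(next child type O) = 1/2.
Weighted sum = 1/6.

1/6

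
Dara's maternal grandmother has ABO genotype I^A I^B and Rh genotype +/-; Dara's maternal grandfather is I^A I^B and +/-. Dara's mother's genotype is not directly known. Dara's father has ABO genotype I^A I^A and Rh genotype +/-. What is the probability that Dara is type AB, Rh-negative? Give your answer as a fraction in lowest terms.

1/8

Dara's mother's ABO genotype from I^A I^B × I^A I^B: 1/4 I^A I^A, 1/2 I^A I^B, 1/4 I^B I^B.
Crossing each possibility with the father I^A I^A and summing P(type AB): 1/4·0 + 1/2·1/2 + 1/4·1 = 1/2.
Similarly for Rh via the mother's Rh distribution: P(Rh-) = 1/4.
Independent loci: 1/2 × 1/4 = 1/8.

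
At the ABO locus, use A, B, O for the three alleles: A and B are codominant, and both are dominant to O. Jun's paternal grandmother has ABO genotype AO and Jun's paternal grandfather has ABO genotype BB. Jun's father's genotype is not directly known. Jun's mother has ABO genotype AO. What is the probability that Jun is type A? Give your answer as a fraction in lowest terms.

3/8

Jun's father's ABO genotype from AO × BB: 1/2 AB, 1/2 BO.
Crossing each possibility with the mother AO and summing P(type A): 1/2·1/2 + 1/2·1/4 = 3/8.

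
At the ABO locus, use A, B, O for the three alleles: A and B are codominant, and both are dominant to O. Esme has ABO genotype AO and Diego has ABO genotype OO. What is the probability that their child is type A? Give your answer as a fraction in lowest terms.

1/2

ABO cross AO × OO → offspring phenotypes: 1/2 O, 1/2 A.
So P(type A) = 1/2.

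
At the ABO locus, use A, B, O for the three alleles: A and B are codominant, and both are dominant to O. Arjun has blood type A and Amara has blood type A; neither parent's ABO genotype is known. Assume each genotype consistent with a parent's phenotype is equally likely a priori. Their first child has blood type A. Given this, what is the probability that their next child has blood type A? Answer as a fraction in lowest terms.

Possible genotypes: Arjun ∈ {AA, AO}; Amara ∈ {AA, AO}.
Weight each parental genotype pair by prior × P(type-A child):
  AA × AA: posterior weight 4/15; P(next child type A) = 1.
  AA × AO: posterior weight 4/15; P(next child type A) = 1.
  AO × AA: posterior weight 4/15; P(next child type A) = 1.
  AO × AO: posterior weight 1/5; P(next child type A) = 3/4.
Weighted sum = 19/20.

19/20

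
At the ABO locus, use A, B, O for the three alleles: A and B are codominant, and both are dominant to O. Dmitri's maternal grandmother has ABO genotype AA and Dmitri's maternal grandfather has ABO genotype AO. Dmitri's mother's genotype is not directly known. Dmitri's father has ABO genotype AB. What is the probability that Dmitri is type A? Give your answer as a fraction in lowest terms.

1/2

Dmitri's mother's ABO genotype from AA × AO: 1/2 AA, 1/2 AO.
Crossing each possibility with the father AB and summing P(type A): 1/2·1/2 + 1/2·1/2 = 1/2.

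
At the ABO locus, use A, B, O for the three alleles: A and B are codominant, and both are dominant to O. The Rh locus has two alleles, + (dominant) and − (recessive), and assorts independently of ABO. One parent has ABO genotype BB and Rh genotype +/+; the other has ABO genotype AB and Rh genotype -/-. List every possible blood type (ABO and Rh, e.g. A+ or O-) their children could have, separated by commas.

Gametes from BB × AB give offspring ABO genotypes AB, BB, i.e. phenotypes B, AB.
Rh cross +/+ × -/- → phenotypes Rh+.
Combining independently: B+, AB+.

B+, AB+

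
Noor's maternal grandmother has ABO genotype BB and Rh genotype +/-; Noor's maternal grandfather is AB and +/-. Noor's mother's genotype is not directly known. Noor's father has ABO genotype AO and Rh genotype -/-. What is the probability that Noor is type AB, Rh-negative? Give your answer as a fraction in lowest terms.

3/16

Noor's mother's ABO genotype from BB × AB: 1/2 AB, 1/2 BB.
Crossing each possibility with the father AO and summing P(type AB): 1/2·1/4 + 1/2·1/2 = 3/8.
Similarly for Rh via the mother's Rh distribution: P(Rh-) = 1/2.
Independent loci: 3/8 × 1/2 = 3/16.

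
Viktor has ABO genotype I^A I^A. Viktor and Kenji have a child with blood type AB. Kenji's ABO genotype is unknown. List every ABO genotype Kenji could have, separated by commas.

I^A I^B, I^B I^B, I^B i

For each candidate genotype of Kenji, check whether crossing it with I^A I^A can produce every observed child phenotype.
  I^A I^A → possible child types {A} ✗
  I^A I^B → possible child types {A, AB} ✓
  I^A i → possible child types {A} ✗
  I^B I^B → possible child types {AB} ✓
  I^B i → possible child types {A, AB} ✓
  i i → possible child types {A} ✗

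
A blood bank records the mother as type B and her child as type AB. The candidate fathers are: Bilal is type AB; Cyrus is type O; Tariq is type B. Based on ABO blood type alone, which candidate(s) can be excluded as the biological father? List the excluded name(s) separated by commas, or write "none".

A candidate is excluded only if no genotype consistent with his phenotype could produce a type AB child with a type B mother.
Cyrus (type O): no genotype consistent with that phenotype can produce a type-AB child with a type-B mother.
Tariq (type B): no genotype consistent with that phenotype can produce a type-AB child with a type-B mother.

Cyrus, Tariq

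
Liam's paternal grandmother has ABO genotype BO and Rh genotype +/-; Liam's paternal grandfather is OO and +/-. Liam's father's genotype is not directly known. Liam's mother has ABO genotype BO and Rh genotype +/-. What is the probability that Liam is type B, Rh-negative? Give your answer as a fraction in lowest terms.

5/32

Liam's father's ABO genotype from BO × OO: 1/2 BO, 1/2 OO.
Crossing each possibility with the mother BO and summing P(type B): 1/2·3/4 + 1/2·1/2 = 5/8.
Similarly for Rh via the father's Rh distribution: P(Rh-) = 1/4.
Independent loci: 5/8 × 1/4 = 5/32.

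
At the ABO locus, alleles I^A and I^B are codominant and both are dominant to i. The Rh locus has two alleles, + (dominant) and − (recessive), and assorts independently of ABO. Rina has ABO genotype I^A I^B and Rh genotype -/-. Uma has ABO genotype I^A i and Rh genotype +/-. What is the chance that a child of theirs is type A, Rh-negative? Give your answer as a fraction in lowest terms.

1/4

ABO cross I^A I^B × I^A i → offspring phenotypes: 1/2 A, 1/4 B, 1/4 AB.
Rh cross -/- × +/- → 1/2 Rh+, 1/2 Rh-.
Independent loci: P(type A, Rh-negative) = 1/2 × 1/2 = 1/4.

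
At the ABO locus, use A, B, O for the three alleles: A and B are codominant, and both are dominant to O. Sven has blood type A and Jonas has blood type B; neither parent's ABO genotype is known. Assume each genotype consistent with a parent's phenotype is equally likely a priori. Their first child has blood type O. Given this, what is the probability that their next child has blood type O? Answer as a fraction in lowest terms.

Possible genotypes: Sven ∈ {AA, AO}; Jonas ∈ {BB, BO}.
Weight each parental genotype pair by prior × P(type-O child):
  AO × BO: posterior weight 1; P(next child type O) = 1/4.
Weighted sum = 1/4.

1/4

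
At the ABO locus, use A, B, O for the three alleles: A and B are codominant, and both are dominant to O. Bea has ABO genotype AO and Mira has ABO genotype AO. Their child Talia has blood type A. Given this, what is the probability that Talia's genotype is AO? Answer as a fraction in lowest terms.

2/3

Cross AO × AO → 1/4 AA, 1/2 AO, 1/4 OO.
Type-A genotypes among offspring: AA (1/4), AO (1/2); total 3/4.
P(AO | type A) = (1/2) / (3/4) = 2/3.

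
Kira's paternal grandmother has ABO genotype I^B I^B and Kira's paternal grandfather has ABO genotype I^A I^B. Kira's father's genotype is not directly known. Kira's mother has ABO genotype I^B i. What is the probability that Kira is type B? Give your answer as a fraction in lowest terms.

3/4

Kira's father's ABO genotype from I^B I^B × I^A I^B: 1/2 I^A I^B, 1/2 I^B I^B.
Crossing each possibility with the mother I^B i and summing P(type B): 1/2·1/2 + 1/2·1 = 3/4.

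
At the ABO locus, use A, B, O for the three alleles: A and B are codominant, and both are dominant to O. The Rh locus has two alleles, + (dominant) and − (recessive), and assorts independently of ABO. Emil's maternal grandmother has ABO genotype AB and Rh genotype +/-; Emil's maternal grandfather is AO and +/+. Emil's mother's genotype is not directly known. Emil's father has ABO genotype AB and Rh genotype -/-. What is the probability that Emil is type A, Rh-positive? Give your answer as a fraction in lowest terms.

Emil's mother's ABO genotype from AB × AO: 1/4 AA, 1/4 AB, 1/4 AO, 1/4 BO.
Crossing each possibility with the father AB and summing P(type A): 1/4·1/2 + 1/4·1/4 + 1/4·1/2 + 1/4·1/4 = 3/8.
Similarly for Rh via the mother's Rh distribution: P(Rh+) = 3/4.
Independent loci: 3/8 × 3/4 = 9/32.

9/32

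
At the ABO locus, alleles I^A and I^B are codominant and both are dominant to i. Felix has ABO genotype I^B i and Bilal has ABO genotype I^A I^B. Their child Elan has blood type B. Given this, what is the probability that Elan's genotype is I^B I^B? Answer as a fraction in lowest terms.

1/2

Cross I^B i × I^A I^B → 1/4 I^A I^B, 1/4 I^A i, 1/4 I^B I^B, 1/4 I^B i.
Type-B genotypes among offspring: I^B I^B (1/4), I^B i (1/4); total 1/2.
P(I^B I^B | type B) = (1/4) / (1/2) = 1/2.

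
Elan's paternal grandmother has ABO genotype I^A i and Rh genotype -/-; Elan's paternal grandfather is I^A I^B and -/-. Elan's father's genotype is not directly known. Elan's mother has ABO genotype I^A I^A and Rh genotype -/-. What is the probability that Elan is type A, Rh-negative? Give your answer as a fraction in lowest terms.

Elan's father's ABO genotype from I^A i × I^A I^B: 1/4 I^A I^A, 1/4 I^A I^B, 1/4 I^A i, 1/4 I^B i.
Crossing each possibility with the mother I^A I^A and summing P(type A): 1/4·1 + 1/4·1/2 + 1/4·1 + 1/4·1/2 = 3/4.
Similarly for Rh via the father's Rh distribution: P(Rh-) = 1.
Independent loci: 3/4 × 1 = 3/4.

3/4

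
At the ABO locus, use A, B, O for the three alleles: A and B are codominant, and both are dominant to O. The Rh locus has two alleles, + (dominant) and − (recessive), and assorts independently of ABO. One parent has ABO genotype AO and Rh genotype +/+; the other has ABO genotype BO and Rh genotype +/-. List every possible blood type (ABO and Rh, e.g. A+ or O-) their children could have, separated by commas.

O+, A+, B+, AB+

Gametes from AO × BO give offspring ABO genotypes AB, AO, BO, OO, i.e. phenotypes O, A, B, AB.
Rh cross +/+ × +/- → phenotypes Rh+.
Combining independently: O+, A+, B+, AB+.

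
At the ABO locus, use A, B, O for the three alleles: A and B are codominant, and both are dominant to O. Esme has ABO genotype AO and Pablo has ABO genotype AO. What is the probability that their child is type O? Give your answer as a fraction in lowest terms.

1/4

ABO cross AO × AO → offspring phenotypes: 1/4 O, 3/4 A.
So P(type O) = 1/4.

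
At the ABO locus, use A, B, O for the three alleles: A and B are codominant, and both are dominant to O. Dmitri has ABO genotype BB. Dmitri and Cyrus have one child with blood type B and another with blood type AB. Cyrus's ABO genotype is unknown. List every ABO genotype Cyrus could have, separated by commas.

For each candidate genotype of Cyrus, check whether crossing it with BB can produce every observed child phenotype.
  AA → possible child types {AB} ✗
  AB → possible child types {B, AB} ✓
  AO → possible child types {B, AB} ✓
  BB → possible child types {B} ✗
  BO → possible child types {B} ✗
  OO → possible child types {B} ✗

AB, AO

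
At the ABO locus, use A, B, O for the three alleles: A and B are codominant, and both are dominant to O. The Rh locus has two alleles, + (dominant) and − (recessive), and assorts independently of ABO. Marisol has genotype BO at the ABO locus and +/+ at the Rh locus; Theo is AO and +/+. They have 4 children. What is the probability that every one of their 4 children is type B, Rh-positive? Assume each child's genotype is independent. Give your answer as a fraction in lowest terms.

ABO cross BO × AO → 1/4 O, 1/4 A, 1/4 B, 1/4 AB.
Rh cross +/+ × +/+ → 1 Rh+; so P(type B, Rh-positive) = 1/4 × 1 = 1/4 per child.
All 4 independent: (1/4)^4 = 1/256.

1/256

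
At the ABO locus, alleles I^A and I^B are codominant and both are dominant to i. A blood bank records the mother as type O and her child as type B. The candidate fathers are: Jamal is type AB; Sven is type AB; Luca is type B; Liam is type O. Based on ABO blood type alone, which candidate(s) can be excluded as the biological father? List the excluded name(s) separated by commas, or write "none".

Liam

A candidate is excluded only if no genotype consistent with his phenotype could produce a type B child with a type O mother.
Liam (type O): no genotype consistent with that phenotype can produce a type-B child with a type-O mother.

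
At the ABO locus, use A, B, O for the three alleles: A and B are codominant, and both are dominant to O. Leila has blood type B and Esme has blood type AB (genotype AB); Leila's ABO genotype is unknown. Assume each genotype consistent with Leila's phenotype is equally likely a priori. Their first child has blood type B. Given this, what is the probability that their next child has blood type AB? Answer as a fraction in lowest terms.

3/8

Possible genotypes: Leila ∈ {BB, BO}; Esme ∈ {AB}.
Weight each parental genotype pair by prior × P(type-B child):
  BB × AB: posterior weight 1/2; P(next child type AB) = 1/2.
  BO × AB: posterior weight 1/2; P(next child type AB) = 1/4.
Weighted sum = 3/8.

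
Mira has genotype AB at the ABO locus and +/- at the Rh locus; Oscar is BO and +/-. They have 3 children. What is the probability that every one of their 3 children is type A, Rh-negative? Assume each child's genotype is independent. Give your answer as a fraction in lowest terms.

1/4096

ABO cross AB × BO → 1/4 A, 1/2 B, 1/4 AB.
Rh cross +/- × +/- → 3/4 Rh+, 1/4 Rh-; so P(type A, Rh-negative) = 1/4 × 1/4 = 1/16 per child.
All 3 independent: (1/16)^3 = 1/4096.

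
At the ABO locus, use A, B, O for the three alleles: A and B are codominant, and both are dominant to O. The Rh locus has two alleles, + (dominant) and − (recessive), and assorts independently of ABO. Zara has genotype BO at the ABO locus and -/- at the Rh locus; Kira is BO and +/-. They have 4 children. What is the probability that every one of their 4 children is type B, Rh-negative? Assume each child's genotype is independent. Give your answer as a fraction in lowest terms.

ABO cross BO × BO → 1/4 O, 3/4 B.
Rh cross -/- × +/- → 1/2 Rh+, 1/2 Rh-; so P(type B, Rh-negative) = 3/4 × 1/2 = 3/8 per child.
All 4 independent: (3/8)^4 = 81/4096.

81/4096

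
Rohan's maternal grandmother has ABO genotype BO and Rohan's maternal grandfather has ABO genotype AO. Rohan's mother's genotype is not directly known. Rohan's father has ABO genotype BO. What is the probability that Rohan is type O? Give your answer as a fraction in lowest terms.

Rohan's mother's ABO genotype from BO × AO: 1/4 AB, 1/4 AO, 1/4 BO, 1/4 OO.
Crossing each possibility with the father BO and summing P(type O): 1/4·0 + 1/4·1/4 + 1/4·1/4 + 1/4·1/2 = 1/4.

1/4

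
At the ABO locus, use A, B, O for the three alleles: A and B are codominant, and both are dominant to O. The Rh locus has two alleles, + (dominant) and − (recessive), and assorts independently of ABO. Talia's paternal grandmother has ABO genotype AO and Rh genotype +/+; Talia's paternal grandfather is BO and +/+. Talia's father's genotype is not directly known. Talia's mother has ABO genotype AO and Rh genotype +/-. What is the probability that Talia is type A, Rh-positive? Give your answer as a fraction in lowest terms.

1/2

Talia's father's ABO genotype from AO × BO: 1/4 AB, 1/4 AO, 1/4 BO, 1/4 OO.
Crossing each possibility with the mother AO and summing P(type A): 1/4·1/2 + 1/4·3/4 + 1/4·1/4 + 1/4·1/2 = 1/2.
Similarly for Rh via the father's Rh distribution: P(Rh+) = 1.
Independent loci: 1/2 × 1 = 1/2.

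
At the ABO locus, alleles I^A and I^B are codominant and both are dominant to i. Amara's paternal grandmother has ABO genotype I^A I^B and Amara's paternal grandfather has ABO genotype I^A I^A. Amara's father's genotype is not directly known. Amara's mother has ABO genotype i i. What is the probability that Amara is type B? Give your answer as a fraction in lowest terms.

1/4

Amara's father's ABO genotype from I^A I^B × I^A I^A: 1/2 I^A I^A, 1/2 I^A I^B.
Crossing each possibility with the mother i i and summing P(type B): 1/2·0 + 1/2·1/2 = 1/4.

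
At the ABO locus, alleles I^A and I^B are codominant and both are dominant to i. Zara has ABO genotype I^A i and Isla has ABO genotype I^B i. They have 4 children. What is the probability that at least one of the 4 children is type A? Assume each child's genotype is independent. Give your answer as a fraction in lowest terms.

175/256

ABO cross I^A i × I^B i → 1/4 O, 1/4 A, 1/4 B, 1/4 AB.
So P(type A) = 1/4 per child.
P(none) = (3/4)^4 = 81/256; P(at least one) = 1 − 81/256 = 175/256.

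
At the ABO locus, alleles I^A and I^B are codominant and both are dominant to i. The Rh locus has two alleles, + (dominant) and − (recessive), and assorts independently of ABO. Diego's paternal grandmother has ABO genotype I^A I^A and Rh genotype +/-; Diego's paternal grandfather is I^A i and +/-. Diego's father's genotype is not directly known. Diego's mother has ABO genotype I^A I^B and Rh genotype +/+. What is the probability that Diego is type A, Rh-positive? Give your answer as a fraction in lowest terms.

1/2

Diego's father's ABO genotype from I^A I^A × I^A i: 1/2 I^A I^A, 1/2 I^A i.
Crossing each possibility with the mother I^A I^B and summing P(type A): 1/2·1/2 + 1/2·1/2 = 1/2.
Similarly for Rh via the father's Rh distribution: P(Rh+) = 1.
Independent loci: 1/2 × 1 = 1/2.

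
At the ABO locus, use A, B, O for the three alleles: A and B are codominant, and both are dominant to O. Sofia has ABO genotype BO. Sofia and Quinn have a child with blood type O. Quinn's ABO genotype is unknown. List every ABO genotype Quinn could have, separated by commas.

AO, BO, OO

For each candidate genotype of Quinn, check whether crossing it with BO can produce every observed child phenotype.
  AA → possible child types {A, AB} ✗
  AB → possible child types {A, B, AB} ✗
  AO → possible child types {O, A, B, AB} ✓
  BB → possible child types {B} ✗
  BO → possible child types {O, B} ✓
  OO → possible child types {O, B} ✓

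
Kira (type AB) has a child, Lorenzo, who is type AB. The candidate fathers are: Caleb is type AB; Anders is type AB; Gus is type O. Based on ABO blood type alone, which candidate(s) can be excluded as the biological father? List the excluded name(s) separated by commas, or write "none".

A candidate is excluded only if no genotype consistent with his phenotype could produce a type AB child with a type AB mother.
Gus (type O): no genotype consistent with that phenotype can produce a type-AB child with a type-AB mother.

Gus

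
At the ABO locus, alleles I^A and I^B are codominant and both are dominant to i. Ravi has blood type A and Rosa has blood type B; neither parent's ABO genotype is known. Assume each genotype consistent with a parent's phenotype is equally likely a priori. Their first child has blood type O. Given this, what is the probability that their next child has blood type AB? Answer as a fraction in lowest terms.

Possible genotypes: Ravi ∈ {I^A I^A, I^A i}; Rosa ∈ {I^B I^B, I^B i}.
Weight each parental genotype pair by prior × P(type-O child):
  I^A i × I^B i: posterior weight 1; P(next child type AB) = 1/4.
Weighted sum = 1/4.

1/4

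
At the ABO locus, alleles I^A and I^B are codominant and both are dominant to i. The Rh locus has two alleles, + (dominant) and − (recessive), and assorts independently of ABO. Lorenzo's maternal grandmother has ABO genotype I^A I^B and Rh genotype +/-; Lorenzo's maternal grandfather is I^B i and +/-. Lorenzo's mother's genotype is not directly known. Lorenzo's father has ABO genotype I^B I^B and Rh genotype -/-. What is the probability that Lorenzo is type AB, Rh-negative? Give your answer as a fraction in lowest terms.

1/8

Lorenzo's mother's ABO genotype from I^A I^B × I^B i: 1/4 I^A I^B, 1/4 I^A i, 1/4 I^B I^B, 1/4 I^B i.
Crossing each possibility with the father I^B I^B and summing P(type AB): 1/4·1/2 + 1/4·1/2 + 1/4·0 + 1/4·0 = 1/4.
Similarly for Rh via the mother's Rh distribution: P(Rh-) = 1/2.
Independent loci: 1/4 × 1/2 = 1/8.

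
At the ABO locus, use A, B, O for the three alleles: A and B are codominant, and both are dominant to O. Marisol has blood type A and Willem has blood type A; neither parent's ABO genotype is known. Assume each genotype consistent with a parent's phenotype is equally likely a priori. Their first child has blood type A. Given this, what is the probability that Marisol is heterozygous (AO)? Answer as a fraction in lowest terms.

7/15

Possible genotypes: Marisol ∈ {AA, AO}; Willem ∈ {AA, AO}.
Weight each parental genotype pair by prior × P(type-A child):
  AA × AA: posterior weight 4/15.
  AA × AO: posterior weight 4/15.
  AO × AA: posterior weight 4/15.
  AO × AO: posterior weight 1/5.
Sum the posterior weight over pairs where Marisol is AO: 7/15.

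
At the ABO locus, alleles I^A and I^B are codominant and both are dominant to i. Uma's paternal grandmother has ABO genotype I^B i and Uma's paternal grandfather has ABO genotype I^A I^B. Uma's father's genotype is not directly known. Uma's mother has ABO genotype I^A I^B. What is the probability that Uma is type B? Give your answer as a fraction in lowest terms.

3/8

Uma's father's ABO genotype from I^B i × I^A I^B: 1/4 I^A I^B, 1/4 I^A i, 1/4 I^B I^B, 1/4 I^B i.
Crossing each possibility with the mother I^A I^B and summing P(type B): 1/4·1/4 + 1/4·1/4 + 1/4·1/2 + 1/4·1/2 = 3/8.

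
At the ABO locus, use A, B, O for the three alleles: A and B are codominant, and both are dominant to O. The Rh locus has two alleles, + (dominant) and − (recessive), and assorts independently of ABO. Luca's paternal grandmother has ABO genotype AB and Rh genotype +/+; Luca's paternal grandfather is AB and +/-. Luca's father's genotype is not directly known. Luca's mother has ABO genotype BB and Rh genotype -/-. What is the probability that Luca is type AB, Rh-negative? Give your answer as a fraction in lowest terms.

1/8

Luca's father's ABO genotype from AB × AB: 1/4 AA, 1/2 AB, 1/4 BB.
Crossing each possibility with the mother BB and summing P(type AB): 1/4·1 + 1/2·1/2 + 1/4·0 = 1/2.
Similarly for Rh via the father's Rh distribution: P(Rh-) = 1/4.
Independent loci: 1/2 × 1/4 = 1/8.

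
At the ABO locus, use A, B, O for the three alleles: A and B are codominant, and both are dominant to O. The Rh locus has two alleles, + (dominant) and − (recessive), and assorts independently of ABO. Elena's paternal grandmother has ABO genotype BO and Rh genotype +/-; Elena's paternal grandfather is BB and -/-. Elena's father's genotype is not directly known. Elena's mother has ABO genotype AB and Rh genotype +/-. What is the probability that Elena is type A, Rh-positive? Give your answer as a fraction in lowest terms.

Elena's father's ABO genotype from BO × BB: 1/2 BB, 1/2 BO.
Crossing each possibility with the mother AB and summing P(type A): 1/2·0 + 1/2·1/4 = 1/8.
Similarly for Rh via the father's Rh distribution: P(Rh+) = 5/8.
Independent loci: 1/8 × 5/8 = 5/64.

5/64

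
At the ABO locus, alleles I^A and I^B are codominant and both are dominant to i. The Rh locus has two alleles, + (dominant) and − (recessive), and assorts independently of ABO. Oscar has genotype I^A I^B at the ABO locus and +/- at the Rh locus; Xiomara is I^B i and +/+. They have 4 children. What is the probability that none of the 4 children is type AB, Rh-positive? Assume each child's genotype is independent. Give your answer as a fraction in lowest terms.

81/256

ABO cross I^A I^B × I^B i → 1/4 A, 1/2 B, 1/4 AB.
Rh cross +/- × +/+ → 1 Rh+; so P(type AB, Rh-positive) = 1/4 × 1 = 1/4 per child.
P(not type AB, Rh-positive) = 3/4 for one child; (3/4)^4 = 81/256.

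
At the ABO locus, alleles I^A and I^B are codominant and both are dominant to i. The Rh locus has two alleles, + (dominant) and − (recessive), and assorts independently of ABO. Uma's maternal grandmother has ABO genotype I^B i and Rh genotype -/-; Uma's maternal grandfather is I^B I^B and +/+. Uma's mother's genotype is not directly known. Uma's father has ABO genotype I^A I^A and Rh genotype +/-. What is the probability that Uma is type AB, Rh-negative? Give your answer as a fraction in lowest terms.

Uma's mother's ABO genotype from I^B i × I^B I^B: 1/2 I^B I^B, 1/2 I^B i.
Crossing each possibility with the father I^A I^A and summing P(type AB): 1/2·1 + 1/2·1/2 = 3/4.
Similarly for Rh via the mother's Rh distribution: P(Rh-) = 1/4.
Independent loci: 3/4 × 1/4 = 3/16.

3/16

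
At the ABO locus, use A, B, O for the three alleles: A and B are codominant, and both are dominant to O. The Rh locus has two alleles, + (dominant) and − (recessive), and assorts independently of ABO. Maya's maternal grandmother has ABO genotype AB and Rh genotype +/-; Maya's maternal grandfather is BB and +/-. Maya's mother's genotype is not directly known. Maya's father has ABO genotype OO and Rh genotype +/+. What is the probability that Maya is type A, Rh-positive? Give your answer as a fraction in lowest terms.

1/4

Maya's mother's ABO genotype from AB × BB: 1/2 AB, 1/2 BB.
Crossing each possibility with the father OO and summing P(type A): 1/2·1/2 + 1/2·0 = 1/4.
Similarly for Rh via the mother's Rh distribution: P(Rh+) = 1.
Independent loci: 1/4 × 1 = 1/4.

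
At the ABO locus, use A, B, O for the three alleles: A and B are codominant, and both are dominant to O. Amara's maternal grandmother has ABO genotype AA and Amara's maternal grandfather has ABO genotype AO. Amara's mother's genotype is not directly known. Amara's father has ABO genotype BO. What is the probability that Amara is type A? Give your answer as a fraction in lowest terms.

Amara's mother's ABO genotype from AA × AO: 1/2 AA, 1/2 AO.
Crossing each possibility with the father BO and summing P(type A): 1/2·1/2 + 1/2·1/4 = 3/8.

3/8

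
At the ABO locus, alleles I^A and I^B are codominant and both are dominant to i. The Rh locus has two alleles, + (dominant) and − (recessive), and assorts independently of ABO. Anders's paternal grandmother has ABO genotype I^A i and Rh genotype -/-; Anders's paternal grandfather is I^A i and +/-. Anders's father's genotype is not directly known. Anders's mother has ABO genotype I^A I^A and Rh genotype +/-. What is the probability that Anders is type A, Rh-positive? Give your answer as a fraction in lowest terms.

Anders's father's ABO genotype from I^A i × I^A i: 1/4 I^A I^A, 1/2 I^A i, 1/4 i i.
Crossing each possibility with the mother I^A I^A and summing P(type A): 1/4·1 + 1/2·1 + 1/4·1 = 1.
Similarly for Rh via the father's Rh distribution: P(Rh+) = 5/8.
Independent loci: 1 × 5/8 = 5/8.

5/8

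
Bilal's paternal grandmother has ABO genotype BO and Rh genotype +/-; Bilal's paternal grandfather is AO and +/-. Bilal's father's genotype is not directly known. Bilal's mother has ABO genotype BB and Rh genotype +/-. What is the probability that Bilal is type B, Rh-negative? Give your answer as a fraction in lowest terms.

3/16

Bilal's father's ABO genotype from BO × AO: 1/4 AB, 1/4 AO, 1/4 BO, 1/4 OO.
Crossing each possibility with the mother BB and summing P(type B): 1/4·1/2 + 1/4·1/2 + 1/4·1 + 1/4·1 = 3/4.
Similarly for Rh via the father's Rh distribution: P(Rh-) = 1/4.
Independent loci: 3/4 × 1/4 = 3/16.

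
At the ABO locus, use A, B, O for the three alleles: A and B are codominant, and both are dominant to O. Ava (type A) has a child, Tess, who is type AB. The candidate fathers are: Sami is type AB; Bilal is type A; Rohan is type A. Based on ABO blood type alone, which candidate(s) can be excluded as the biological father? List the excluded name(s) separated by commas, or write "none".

Bilal, Rohan

A candidate is excluded only if no genotype consistent with his phenotype could produce a type AB child with a type A mother.
Bilal (type A): no genotype consistent with that phenotype can produce a type-AB child with a type-A mother.
Rohan (type A): no genotype consistent with that phenotype can produce a type-AB child with a type-A mother.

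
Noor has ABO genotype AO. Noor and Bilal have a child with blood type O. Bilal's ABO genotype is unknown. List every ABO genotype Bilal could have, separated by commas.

AO, BO, OO

For each candidate genotype of Bilal, check whether crossing it with AO can produce every observed child phenotype.
  AA → possible child types {A} ✗
  AB → possible child types {A, B, AB} ✗
  AO → possible child types {O, A} ✓
  BB → possible child types {B, AB} ✗
  BO → possible child types {O, A, B, AB} ✓
  OO → possible child types {O, A} ✓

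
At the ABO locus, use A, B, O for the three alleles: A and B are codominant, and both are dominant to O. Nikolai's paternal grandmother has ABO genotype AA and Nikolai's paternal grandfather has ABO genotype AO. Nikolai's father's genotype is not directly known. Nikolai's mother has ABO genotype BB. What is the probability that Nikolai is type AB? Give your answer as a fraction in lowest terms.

Nikolai's father's ABO genotype from AA × AO: 1/2 AA, 1/2 AO.
Crossing each possibility with the mother BB and summing P(type AB): 1/2·1 + 1/2·1/2 = 3/4.

3/4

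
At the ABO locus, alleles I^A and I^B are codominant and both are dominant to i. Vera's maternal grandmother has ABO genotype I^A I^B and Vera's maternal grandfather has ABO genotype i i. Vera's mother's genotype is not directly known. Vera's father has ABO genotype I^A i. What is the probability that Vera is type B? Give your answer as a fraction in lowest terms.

Vera's mother's ABO genotype from I^A I^B × i i: 1/2 I^A i, 1/2 I^B i.
Crossing each possibility with the father I^A i and summing P(type B): 1/2·0 + 1/2·1/4 = 1/8.

1/8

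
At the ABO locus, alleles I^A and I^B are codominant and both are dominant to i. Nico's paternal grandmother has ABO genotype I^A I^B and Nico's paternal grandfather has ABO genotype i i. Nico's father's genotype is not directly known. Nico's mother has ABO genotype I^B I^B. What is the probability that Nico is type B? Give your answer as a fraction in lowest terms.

3/4

Nico's father's ABO genotype from I^A I^B × i i: 1/2 I^A i, 1/2 I^B i.
Crossing each possibility with the mother I^B I^B and summing P(type B): 1/2·1/2 + 1/2·1 = 3/4.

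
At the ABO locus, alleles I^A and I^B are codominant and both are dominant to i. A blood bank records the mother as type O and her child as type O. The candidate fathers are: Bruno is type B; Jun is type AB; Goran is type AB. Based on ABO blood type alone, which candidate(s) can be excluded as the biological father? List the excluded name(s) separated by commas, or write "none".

Jun, Goran

A candidate is excluded only if no genotype consistent with his phenotype could produce a type O child with a type O mother.
Jun (type AB): no genotype consistent with that phenotype can produce a type-O child with a type-O mother.
Goran (type AB): no genotype consistent with that phenotype can produce a type-O child with a type-O mother.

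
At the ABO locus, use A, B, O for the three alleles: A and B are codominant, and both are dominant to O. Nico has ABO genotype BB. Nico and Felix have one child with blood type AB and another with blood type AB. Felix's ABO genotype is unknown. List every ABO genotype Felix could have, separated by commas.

For each candidate genotype of Felix, check whether crossing it with BB can produce every observed child phenotype.
  AA → possible child types {AB} ✓
  AB → possible child types {B, AB} ✓
  AO → possible child types {B, AB} ✓
  BB → possible child types {B} ✗
  BO → possible child types {B} ✗
  OO → possible child types {B} ✗

AA, AB, AO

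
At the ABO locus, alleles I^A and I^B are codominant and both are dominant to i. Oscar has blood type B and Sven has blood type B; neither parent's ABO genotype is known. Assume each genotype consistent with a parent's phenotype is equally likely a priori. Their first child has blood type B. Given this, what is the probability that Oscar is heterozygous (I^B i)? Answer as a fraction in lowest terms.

Possible genotypes: Oscar ∈ {I^B I^B, I^B i}; Sven ∈ {I^B I^B, I^B i}.
Weight each parental genotype pair by prior × P(type-B child):
  I^B I^B × I^B I^B: posterior weight 4/15.
  I^B I^B × I^B i: posterior weight 4/15.
  I^B i × I^B I^B: posterior weight 4/15.
  I^B i × I^B i: posterior weight 1/5.
Sum the posterior weight over pairs where Oscar is I^B i: 7/15.

7/15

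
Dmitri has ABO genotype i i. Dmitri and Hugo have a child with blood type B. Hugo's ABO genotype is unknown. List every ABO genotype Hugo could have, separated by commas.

I^A I^B, I^B I^B, I^B i

For each candidate genotype of Hugo, check whether crossing it with i i can produce every observed child phenotype.
  I^A I^A → possible child types {A} ✗
  I^A I^B → possible child types {A, B} ✓
  I^A i → possible child types {O, A} ✗
  I^B I^B → possible child types {B} ✓
  I^B i → possible child types {O, B} ✓
  i i → possible child types {O} ✗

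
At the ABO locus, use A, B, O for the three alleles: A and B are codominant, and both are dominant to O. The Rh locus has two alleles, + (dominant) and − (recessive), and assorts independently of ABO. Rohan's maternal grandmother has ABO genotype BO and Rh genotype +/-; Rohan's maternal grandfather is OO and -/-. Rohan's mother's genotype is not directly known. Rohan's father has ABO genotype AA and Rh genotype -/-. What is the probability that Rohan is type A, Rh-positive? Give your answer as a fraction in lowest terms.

3/16

Rohan's mother's ABO genotype from BO × OO: 1/2 BO, 1/2 OO.
Crossing each possibility with the father AA and summing P(type A): 1/2·1/2 + 1/2·1 = 3/4.
Similarly for Rh via the mother's Rh distribution: P(Rh+) = 1/4.
Independent loci: 3/4 × 1/4 = 3/16.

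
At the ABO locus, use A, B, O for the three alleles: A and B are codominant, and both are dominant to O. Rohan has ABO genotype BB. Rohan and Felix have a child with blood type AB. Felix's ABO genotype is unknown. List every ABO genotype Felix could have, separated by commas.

AA, AB, AO

For each candidate genotype of Felix, check whether crossing it with BB can produce every observed child phenotype.
  AA → possible child types {AB} ✓
  AB → possible child types {B, AB} ✓
  AO → possible child types {B, AB} ✓
  BB → possible child types {B} ✗
  BO → possible child types {B} ✗
  OO → possible child types {B} ✗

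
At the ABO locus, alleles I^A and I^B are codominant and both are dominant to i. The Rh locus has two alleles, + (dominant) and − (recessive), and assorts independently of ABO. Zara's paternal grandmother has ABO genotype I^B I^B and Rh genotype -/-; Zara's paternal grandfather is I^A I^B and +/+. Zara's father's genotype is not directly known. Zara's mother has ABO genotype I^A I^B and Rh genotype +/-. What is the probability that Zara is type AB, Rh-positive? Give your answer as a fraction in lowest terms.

3/8

Zara's father's ABO genotype from I^B I^B × I^A I^B: 1/2 I^A I^B, 1/2 I^B I^B.
Crossing each possibility with the mother I^A I^B and summing P(type AB): 1/2·1/2 + 1/2·1/2 = 1/2.
Similarly for Rh via the father's Rh distribution: P(Rh+) = 3/4.
Independent loci: 1/2 × 3/4 = 3/8.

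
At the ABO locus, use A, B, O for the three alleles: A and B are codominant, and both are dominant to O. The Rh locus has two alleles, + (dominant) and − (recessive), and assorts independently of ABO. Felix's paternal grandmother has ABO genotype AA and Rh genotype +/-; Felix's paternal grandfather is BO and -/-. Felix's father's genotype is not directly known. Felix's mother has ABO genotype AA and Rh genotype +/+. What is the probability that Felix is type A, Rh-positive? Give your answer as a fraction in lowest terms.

3/4

Felix's father's ABO genotype from AA × BO: 1/2 AB, 1/2 AO.
Crossing each possibility with the mother AA and summing P(type A): 1/2·1/2 + 1/2·1 = 3/4.
Similarly for Rh via the father's Rh distribution: P(Rh+) = 1.
Independent loci: 3/4 × 1 = 3/4.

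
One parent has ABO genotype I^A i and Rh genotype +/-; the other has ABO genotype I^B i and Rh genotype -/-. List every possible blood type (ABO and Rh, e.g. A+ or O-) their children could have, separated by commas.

O+, O-, A+, A-, B+, B-, AB+, AB-

Gametes from I^A i × I^B i give offspring ABO genotypes I^A I^B, I^A i, I^B i, i i, i.e. phenotypes O, A, B, AB.
Rh cross +/- × -/- → phenotypes Rh+, Rh-.
Combining independently: O+, O-, A+, A-, B+, B-, AB+, AB-.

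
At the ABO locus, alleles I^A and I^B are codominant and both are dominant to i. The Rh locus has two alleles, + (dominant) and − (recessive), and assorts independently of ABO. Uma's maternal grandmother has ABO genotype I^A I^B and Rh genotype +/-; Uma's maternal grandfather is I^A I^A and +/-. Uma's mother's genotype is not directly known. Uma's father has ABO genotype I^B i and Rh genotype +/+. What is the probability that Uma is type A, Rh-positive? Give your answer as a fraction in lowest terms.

3/8

Uma's mother's ABO genotype from I^A I^B × I^A I^A: 1/2 I^A I^A, 1/2 I^A I^B.
Crossing each possibility with the father I^B i and summing P(type A): 1/2·1/2 + 1/2·1/4 = 3/8.
Similarly for Rh via the mother's Rh distribution: P(Rh+) = 1.
Independent loci: 3/8 × 1 = 3/8.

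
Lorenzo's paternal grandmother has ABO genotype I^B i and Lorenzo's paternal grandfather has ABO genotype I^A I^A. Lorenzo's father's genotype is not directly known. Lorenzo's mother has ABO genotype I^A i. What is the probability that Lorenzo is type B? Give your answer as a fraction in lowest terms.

Lorenzo's father's ABO genotype from I^B i × I^A I^A: 1/2 I^A I^B, 1/2 I^A i.
Crossing each possibility with the mother I^A i and summing P(type B): 1/2·1/4 + 1/2·0 = 1/8.

1/8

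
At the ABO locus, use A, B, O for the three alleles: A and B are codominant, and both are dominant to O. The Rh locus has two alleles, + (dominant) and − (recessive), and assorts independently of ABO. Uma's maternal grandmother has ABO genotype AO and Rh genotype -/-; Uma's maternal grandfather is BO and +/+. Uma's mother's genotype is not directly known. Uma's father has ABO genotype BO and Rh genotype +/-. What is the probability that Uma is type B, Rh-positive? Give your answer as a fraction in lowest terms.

3/8

Uma's mother's ABO genotype from AO × BO: 1/4 AB, 1/4 AO, 1/4 BO, 1/4 OO.
Crossing each possibility with the father BO and summing P(type B): 1/4·1/2 + 1/4·1/4 + 1/4·3/4 + 1/4·1/2 = 1/2.
Similarly for Rh via the mother's Rh distribution: P(Rh+) = 3/4.
Independent loci: 1/2 × 3/4 = 3/8.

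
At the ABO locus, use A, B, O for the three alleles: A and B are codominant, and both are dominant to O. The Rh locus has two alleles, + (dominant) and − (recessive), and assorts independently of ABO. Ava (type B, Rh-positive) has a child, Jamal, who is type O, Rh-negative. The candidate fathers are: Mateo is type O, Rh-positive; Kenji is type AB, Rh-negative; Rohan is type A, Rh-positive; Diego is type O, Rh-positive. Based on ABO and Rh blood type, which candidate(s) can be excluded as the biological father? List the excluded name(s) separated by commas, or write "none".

A candidate is excluded only if no genotype consistent with his phenotype could produce a type O, Rh-negative child with a type B, Rh-positive mother.
Kenji (type AB, Rh-): no genotype consistent with that phenotype can produce a type-O Rh- child with a type-B mother.

Kenji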